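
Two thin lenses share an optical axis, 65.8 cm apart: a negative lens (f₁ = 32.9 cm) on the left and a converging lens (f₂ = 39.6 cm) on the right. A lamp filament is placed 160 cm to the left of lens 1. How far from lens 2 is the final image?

Lens 1 is diverging, so f₁ = −32.9 cm.
Lens 1: 1/d_i1 = 1/f₁ − 1/d_o1 = 1/(-32.9) − 1/(160) = -0.03665, so d_i1 = -27.29 cm.
The intermediate image is 27.29 cm to the left of lens 1 (virtual), which is 65.8 − (-27.29) = 93.09 cm to the left of lens 2, so d_o2 = +93.09 cm.
Lens 2: 1/d_i2 = 1/f₂ − 1/d_o2 = 1/(39.6) − 1/(93.09) = 0.01451, so d_i2 = 68.9 cm.
The final image is real, 68.9 cm to the right of lens 2 (overall magnification ≈ -0.13).

68.9 cm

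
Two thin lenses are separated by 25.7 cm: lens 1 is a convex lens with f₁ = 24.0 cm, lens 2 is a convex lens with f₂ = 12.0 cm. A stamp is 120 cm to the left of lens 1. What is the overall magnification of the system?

m = -0.184

Lens 1: 1/d_i1 = 1/(24.0) − 1/(120) = 0.03333, so d_i1 = 30.00 cm; m₁ = −d_i1/d_o1 = -0.2500.
d_o2 = 25.7 − (30.00) = -4.300 cm (virtual object).
Lens 2: 1/d_i2 = 1/(12.0) − 1/(-4.300) = 0.3159, so d_i2 = 3.166 cm; m₂ = −d_i2/d_o2 = +0.7362.
m = m₁·m₂ = (-0.2500)(+0.7362) = -0.184.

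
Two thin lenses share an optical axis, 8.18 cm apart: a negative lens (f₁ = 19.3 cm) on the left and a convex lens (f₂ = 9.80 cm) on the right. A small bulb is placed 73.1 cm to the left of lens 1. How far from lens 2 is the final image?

Lens 1 is diverging, so f₁ = −19.3 cm.
Lens 1: 1/d_i1 = 1/f₁ − 1/d_o1 = 1/(-19.3) − 1/(73.1) = -0.06549, so d_i1 = -15.27 cm.
The intermediate image is 15.27 cm to the left of lens 1 (virtual), which is 8.18 − (-15.27) = 23.45 cm to the left of lens 2, so d_o2 = +23.45 cm.
Lens 2: 1/d_i2 = 1/f₂ − 1/d_o2 = 1/(9.80) − 1/(23.45) = 0.05940, so d_i2 = 16.8 cm.
The final image is real, 16.8 cm to the right of lens 2 (overall magnification ≈ -0.15).

16.8 cm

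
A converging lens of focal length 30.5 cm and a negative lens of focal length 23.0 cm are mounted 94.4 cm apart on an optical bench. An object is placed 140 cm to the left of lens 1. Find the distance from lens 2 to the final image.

16.3 cm

Lens 1: 1/d_i1 = 1/f₁ − 1/d_o1 = 1/(30.5) − 1/(140) = 0.02564, so d_i1 = 39.00 cm.
The intermediate image is 39.00 cm to the right of lens 1, which is 94.4 − (39.00) = 55.40 cm to the left of lens 2, so d_o2 = +55.40 cm.
Lens 2 is diverging, so f₂ = −23.0 cm.
Lens 2: 1/d_i2 = 1/f₂ − 1/d_o2 = 1/(-23.0) − 1/(55.40) = -0.06153, so d_i2 = -16.3 cm.
The final image is virtual, 16.3 cm to the left of lens 2 (overall magnification ≈ -0.082).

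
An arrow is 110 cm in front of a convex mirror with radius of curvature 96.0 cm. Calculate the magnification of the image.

m = +0.304

f = R/2 = 96.0/2 = 48.00 cm; for a convex mirror, f = -48.00 cm.
1/d_i = 1/f − 1/d_o = 1/(-48.00) − 1/(110) = -0.02992, so d_i = -33.42 cm.
m = −d_i/d_o = −(-33.42)/(110) = +0.304.
The image is virtual, upright and reduced, behind the mirror.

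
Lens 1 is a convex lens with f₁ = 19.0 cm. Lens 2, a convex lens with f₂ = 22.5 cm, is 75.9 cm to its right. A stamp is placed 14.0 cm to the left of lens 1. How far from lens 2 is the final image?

27.2 cm

Lens 1: 1/d_i1 = 1/f₁ − 1/d_o1 = 1/(19.0) − 1/(14.0) = -0.01880, so d_i1 = -53.20 cm.
The intermediate image is 53.20 cm to the left of lens 1 (virtual), which is 75.9 − (-53.20) = 129.1 cm to the left of lens 2, so d_o2 = +129.1 cm.
Lens 2: 1/d_i2 = 1/f₂ − 1/d_o2 = 1/(22.5) − 1/(129.1) = 0.03670, so d_i2 = 27.2 cm.
The final image is real, 27.2 cm to the right of lens 2 (overall magnification ≈ -0.80).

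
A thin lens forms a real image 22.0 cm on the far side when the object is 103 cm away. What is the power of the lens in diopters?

P = +5.52 D

d_i = +22.0 cm.
1/f = 1/d_o + 1/d_i = 1/(103) + 1/(22.0) = 0.05516 cm⁻¹.
f = 18.13 cm = 0.1813 m, so P = 1/f = +5.52 D.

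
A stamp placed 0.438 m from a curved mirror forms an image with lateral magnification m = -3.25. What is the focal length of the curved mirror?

m = −d_i/d_o ⇒ d_i = −m·d_o = −(-3.25)·(0.438) = 1.423 m.
1/f = 1/d_o + 1/d_i = 1/(0.438) + 1/(1.423) = 2.986, so f = 0.335 m.
Since f is positive, the curved mirror is concave.

f = 0.335 m (concave)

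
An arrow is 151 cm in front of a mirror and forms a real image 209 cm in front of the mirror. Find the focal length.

Real image ⇒ d_i = +209 cm.
1/f = 1/d_o + 1/d_i = 1/(151) + 1/(209) = 0.01141, so f = 87.7 cm.
Since f is positive, the mirror is concave.

f = 87.7 cm (concave)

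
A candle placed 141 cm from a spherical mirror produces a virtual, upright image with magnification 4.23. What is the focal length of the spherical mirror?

m = −d_i/d_o ⇒ d_i = −m·d_o = −(+4.23)·(141) = -596.4 cm.
1/f = 1/d_o + 1/d_i = 1/(141) + 1/(-596.4) = 0.005415, so f = 185 cm.
Since f is positive, the spherical mirror is concave.

f = 185 cm (concave)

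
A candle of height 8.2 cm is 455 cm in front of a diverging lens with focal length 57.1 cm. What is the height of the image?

0.914 cm

For a diverging lens, f = -57.1 cm.
1/d_i = 1/f − 1/d_o = 1/(-57.10) − 1/(455) = -0.01971, so d_i = -50.73 cm.
m = −d_i/d_o = +0.1115.
|h_i| = |m|·h_o = 0.1115 × 8.2 = 0.914 cm. The image is virtual, upright and reduced, on the same side as the object.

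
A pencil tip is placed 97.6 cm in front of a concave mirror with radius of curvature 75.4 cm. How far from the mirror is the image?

61.4 cm

f = R/2 = 75.4/2 = 37.70 cm.
Mirror equation: 1/d_i = 1/f − 1/d_o = 1/(37.70) − 1/(97.6) = 0.02653 − 0.01025 = 0.01628, so d_i = 61.4 cm.
The image is real, inverted and reduced, in front of the mirror.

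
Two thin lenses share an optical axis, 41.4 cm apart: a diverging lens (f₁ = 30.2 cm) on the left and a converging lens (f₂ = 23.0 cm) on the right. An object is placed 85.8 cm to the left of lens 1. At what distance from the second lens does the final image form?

36.0 cm

Lens 1 is diverging, so f₁ = −30.2 cm.
Lens 1: 1/d_i1 = 1/f₁ − 1/d_o1 = 1/(-30.2) − 1/(85.8) = -0.04477, so d_i1 = -22.34 cm.
The intermediate image is 22.34 cm to the left of lens 1 (virtual), which is 41.4 − (-22.34) = 63.74 cm to the left of lens 2, so d_o2 = +63.74 cm.
Lens 2: 1/d_i2 = 1/f₂ − 1/d_o2 = 1/(23.0) − 1/(63.74) = 0.02779, so d_i2 = 36.0 cm.
The final image is real, 36.0 cm to the right of lens 2 (overall magnification ≈ -0.15).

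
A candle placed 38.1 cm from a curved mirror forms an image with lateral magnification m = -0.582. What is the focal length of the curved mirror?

f = 14.0 cm (concave)

m = −d_i/d_o ⇒ d_i = −m·d_o = −(-0.582)·(38.1) = 22.17 cm.
1/f = 1/d_o + 1/d_i = 1/(38.1) + 1/(22.17) = 0.07135, so f = 14.0 cm.
Since f is positive, the curved mirror is concave.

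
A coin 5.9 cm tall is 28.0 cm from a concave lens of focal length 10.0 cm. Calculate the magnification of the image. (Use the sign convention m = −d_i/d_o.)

m = +0.263

For a concave lens, f = -10.0 cm.
1/d_i = 1/f − 1/d_o = 1/(-10.00) − 1/(28.0) = -0.1357, so d_i = -7.368 cm.
m = −d_i/d_o = −(-7.368)/(28.0) = +0.263.
The image is virtual, upright and reduced, on the same side as the object.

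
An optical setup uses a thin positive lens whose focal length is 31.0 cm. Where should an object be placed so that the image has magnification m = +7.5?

26.9 cm

m = −d_i/d_o ⇒ d_i = −m·d_o.
1/f = 1/d_o + 1/d_i = 1/d_o − 1/(m·d_o) = (1 − 1/m)/d_o, so d_o = f(1 − 1/m) = (31.00)(1 − 1/(+7.5)) = 26.9 cm.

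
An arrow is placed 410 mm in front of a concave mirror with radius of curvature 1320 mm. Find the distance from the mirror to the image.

f = R/2 = 1320/2 = 660.0 mm.
Mirror equation: 1/v = 1/f − 1/u = 1/(660.0) − 1/(410) = 0.001515 − 0.002439 = -0.0009239, so v = -1080 mm.
The image is virtual, upright and enlarged, behind the mirror.

1080 mm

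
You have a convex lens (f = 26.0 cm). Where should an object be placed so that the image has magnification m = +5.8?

21.5 cm

m = −d_i/d_o ⇒ d_i = −m·d_o.
1/f = 1/d_o + 1/d_i = 1/d_o − 1/(m·d_o) = (1 − 1/m)/d_o, so d_o = f(1 − 1/m) = (26.00)(1 − 1/(+5.8)) = 21.5 cm.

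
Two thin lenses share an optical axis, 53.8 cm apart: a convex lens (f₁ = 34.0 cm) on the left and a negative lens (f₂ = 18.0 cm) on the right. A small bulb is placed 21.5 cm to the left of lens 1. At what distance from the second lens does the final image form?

15.5 cm

Lens 1: 1/d_i1 = 1/f₁ − 1/d_o1 = 1/(34.0) − 1/(21.5) = -0.01710, so d_i1 = -58.48 cm.
The intermediate image is 58.48 cm to the left of lens 1 (virtual), which is 53.8 − (-58.48) = 112.3 cm to the left of lens 2, so d_o2 = +112.3 cm.
Lens 2 is diverging, so f₂ = −18.0 cm.
Lens 2: 1/d_i2 = 1/f₂ − 1/d_o2 = 1/(-18.0) − 1/(112.3) = -0.06446, so d_i2 = -15.5 cm.
The final image is virtual, 15.5 cm to the left of lens 2 (overall magnification ≈ 0.38).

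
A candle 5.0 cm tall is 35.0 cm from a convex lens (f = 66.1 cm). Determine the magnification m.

1/d_i = 1/f − 1/d_o = 1/(66.10) − 1/(35.0) = -0.01344, so d_i = -74.39 cm.
m = −d_i/d_o = −(-74.39)/(35.0) = +2.13.
The image is virtual, upright and enlarged, on the same side as the object.

m = +2.13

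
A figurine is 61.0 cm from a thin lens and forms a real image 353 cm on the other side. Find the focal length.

Real image ⇒ d_i = +353 cm.
1/f = 1/d_o + 1/d_i = 1/(61.0) + 1/(353) = 0.01923, so f = 52.0 cm.
Since f is positive, the thin lens is converging.

f = 52.0 cm (converging)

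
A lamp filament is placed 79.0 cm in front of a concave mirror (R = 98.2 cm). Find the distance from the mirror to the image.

f = R/2 = 98.2/2 = 49.10 cm.
Mirror equation: 1/q = 1/f − 1/p = 1/(49.10) − 1/(79.0) = 0.02037 − 0.01266 = 0.007708, so q = 130 cm.
The image is real, inverted and enlarged, in front of the mirror.

130 cm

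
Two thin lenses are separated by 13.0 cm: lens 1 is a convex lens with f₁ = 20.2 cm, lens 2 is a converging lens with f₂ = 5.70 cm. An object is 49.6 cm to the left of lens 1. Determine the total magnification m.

m = -0.146

Lens 1: 1/d_i1 = 1/(20.2) − 1/(49.6) = 0.02934, so d_i1 = 34.08 cm; m₁ = −d_i1/d_o1 = -0.6871.
d_o2 = 13.0 − (34.08) = -21.08 cm (virtual object).
Lens 2: 1/d_i2 = 1/(5.70) − 1/(-21.08) = 0.2229, so d_i2 = 4.487 cm; m₂ = −d_i2/d_o2 = +0.2128.
m = m₁·m₂ = (-0.6871)(+0.2128) = -0.146.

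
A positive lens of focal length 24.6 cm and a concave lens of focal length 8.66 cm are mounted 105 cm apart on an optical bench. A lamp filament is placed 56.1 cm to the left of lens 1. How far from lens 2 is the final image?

7.59 cm

Lens 1: 1/d_i1 = 1/f₁ − 1/d_o1 = 1/(24.6) − 1/(56.1) = 0.02283, so d_i1 = 43.81 cm.
The intermediate image is 43.81 cm to the right of lens 1, which is 105 − (43.81) = 61.19 cm to the left of lens 2, so d_o2 = +61.19 cm.
Lens 2 is diverging, so f₂ = −8.66 cm.
Lens 2: 1/d_i2 = 1/f₂ − 1/d_o2 = 1/(-8.66) − 1/(61.19) = -0.1318, so d_i2 = -7.59 cm.
The final image is virtual, 7.59 cm to the left of lens 2 (overall magnification ≈ -0.097).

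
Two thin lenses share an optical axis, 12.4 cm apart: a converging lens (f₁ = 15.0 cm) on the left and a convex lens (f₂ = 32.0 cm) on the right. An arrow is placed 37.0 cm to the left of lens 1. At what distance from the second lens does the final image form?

Lens 1: 1/d_i1 = 1/f₁ − 1/d_o1 = 1/(15.0) − 1/(37.0) = 0.03964, so d_i1 = 25.23 cm.
The intermediate image is 25.23 cm to the right of lens 1, which lies 12.83 cm to the right of lens 2 — a virtual object — so d_o2 = −12.83 cm.
Lens 2: 1/d_i2 = 1/f₂ − 1/d_o2 = 1/(32.0) − 1/(-12.83) = 0.1092, so d_i2 = 9.16 cm.
The final image is real, 9.16 cm to the right of lens 2 (overall magnification ≈ -0.49).

9.16 cm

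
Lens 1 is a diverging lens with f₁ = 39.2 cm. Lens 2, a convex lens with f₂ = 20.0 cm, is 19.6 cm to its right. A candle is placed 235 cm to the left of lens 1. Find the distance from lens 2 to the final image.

32.0 cm

Lens 1 is diverging, so f₁ = −39.2 cm.
Lens 1: 1/d_i1 = 1/f₁ − 1/d_o1 = 1/(-39.2) − 1/(235) = -0.02977, so d_i1 = -33.60 cm.
The intermediate image is 33.60 cm to the left of lens 1 (virtual), which is 19.6 − (-33.60) = 53.20 cm to the left of lens 2, so d_o2 = +53.20 cm.
Lens 2: 1/d_i2 = 1/f₂ − 1/d_o2 = 1/(20.0) − 1/(53.20) = 0.03120, so d_i2 = 32.0 cm.
The final image is real, 32.0 cm to the right of lens 2 (overall magnification ≈ -0.086).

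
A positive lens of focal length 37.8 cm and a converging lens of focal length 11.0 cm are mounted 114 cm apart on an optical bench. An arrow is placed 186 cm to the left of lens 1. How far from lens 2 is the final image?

13.2 cm

Lens 1: 1/d_i1 = 1/f₁ − 1/d_o1 = 1/(37.8) − 1/(186) = 0.02108, so d_i1 = 47.44 cm.
The intermediate image is 47.44 cm to the right of lens 1, which is 114 − (47.44) = 66.56 cm to the left of lens 2, so d_o2 = +66.56 cm.
Lens 2: 1/d_i2 = 1/f₂ − 1/d_o2 = 1/(11.0) − 1/(66.56) = 0.07589, so d_i2 = 13.2 cm.
The final image is real, 13.2 cm to the right of lens 2 (overall magnification ≈ 0.050).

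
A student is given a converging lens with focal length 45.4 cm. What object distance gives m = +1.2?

7.57 cm

m = −d_i/d_o ⇒ d_i = −m·d_o.
1/f = 1/d_o + 1/d_i = 1/d_o − 1/(m·d_o) = (1 − 1/m)/d_o, so d_o = f(1 − 1/m) = (45.40)(1 − 1/(+1.2)) = 7.57 cm.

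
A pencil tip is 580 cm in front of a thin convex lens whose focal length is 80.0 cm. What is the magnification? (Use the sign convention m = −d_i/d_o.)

1/d_i = 1/f − 1/d_o = 1/(80.00) − 1/(580) = 0.01078, so d_i = 92.80 cm.
m = −d_i/d_o = −(92.80)/(580) = -0.160.
The image is real, inverted and reduced, on the far side of the lens.

m = -0.160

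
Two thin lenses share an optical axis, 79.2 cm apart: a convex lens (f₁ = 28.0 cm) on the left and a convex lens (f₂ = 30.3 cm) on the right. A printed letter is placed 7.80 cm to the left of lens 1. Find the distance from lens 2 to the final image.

45.7 cm

Lens 1: 1/d_i1 = 1/f₁ − 1/d_o1 = 1/(28.0) − 1/(7.80) = -0.09249, so d_i1 = -10.81 cm.
The intermediate image is 10.81 cm to the left of lens 1 (virtual), which is 79.2 − (-10.81) = 90.01 cm to the left of lens 2, so d_o2 = +90.01 cm.
Lens 2: 1/d_i2 = 1/f₂ − 1/d_o2 = 1/(30.3) − 1/(90.01) = 0.02189, so d_i2 = 45.7 cm.
The final image is real, 45.7 cm to the right of lens 2 (overall magnification ≈ -0.70).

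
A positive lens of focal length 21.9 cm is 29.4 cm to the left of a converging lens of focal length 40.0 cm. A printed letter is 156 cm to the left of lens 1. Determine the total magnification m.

m = -0.181

Lens 1: 1/d_i1 = 1/(21.9) − 1/(156) = 0.03925, so d_i1 = 25.48 cm; m₁ = −d_i1/d_o1 = -0.1633.
d_o2 = 29.4 − (25.48) = 3.920 cm.
Lens 2: 1/d_i2 = 1/(40.0) − 1/(3.920) = -0.2301, so d_i2 = -4.346 cm; m₂ = −d_i2/d_o2 = +1.109.
m = m₁·m₂ = (-0.1633)(+1.109) = -0.181.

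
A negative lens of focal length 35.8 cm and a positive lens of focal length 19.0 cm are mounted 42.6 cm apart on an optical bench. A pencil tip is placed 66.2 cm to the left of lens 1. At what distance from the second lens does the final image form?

Lens 1 is diverging, so f₁ = −35.8 cm.
Lens 1: 1/d_i1 = 1/f₁ − 1/d_o1 = 1/(-35.8) − 1/(66.2) = -0.04304, so d_i1 = -23.23 cm.
The intermediate image is 23.23 cm to the left of lens 1 (virtual), which is 42.6 − (-23.23) = 65.83 cm to the left of lens 2, so d_o2 = +65.83 cm.
Lens 2: 1/d_i2 = 1/f₂ − 1/d_o2 = 1/(19.0) − 1/(65.83) = 0.03744, so d_i2 = 26.7 cm.
The final image is real, 26.7 cm to the right of lens 2 (overall magnification ≈ -0.14).

26.7 cm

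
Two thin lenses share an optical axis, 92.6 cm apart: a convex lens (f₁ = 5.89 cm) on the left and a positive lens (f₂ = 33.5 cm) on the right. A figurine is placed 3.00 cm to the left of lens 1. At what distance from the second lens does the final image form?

Lens 1: 1/d_i1 = 1/f₁ − 1/d_o1 = 1/(5.89) − 1/(3.00) = -0.1636, so d_i1 = -6.114 cm.
The intermediate image is 6.114 cm to the left of lens 1 (virtual), which is 92.6 − (-6.114) = 98.71 cm to the left of lens 2, so d_o2 = +98.71 cm.
Lens 2: 1/d_i2 = 1/f₂ − 1/d_o2 = 1/(33.5) − 1/(98.71) = 0.01972, so d_i2 = 50.7 cm.
The final image is real, 50.7 cm to the right of lens 2 (overall magnification ≈ -1.0).

50.7 cm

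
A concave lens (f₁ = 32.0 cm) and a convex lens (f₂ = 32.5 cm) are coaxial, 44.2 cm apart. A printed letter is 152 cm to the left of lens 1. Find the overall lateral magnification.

f₁ = −32.0 cm (diverging).
Lens 1: 1/d_i1 = 1/(-32.0) − 1/(152) = -0.03783, so d_i1 = -26.43 cm; m₁ = −d_i1/d_o1 = +0.1739.
d_o2 = 44.2 − (-26.43) = 70.63 cm.
Lens 2: 1/d_i2 = 1/(32.5) − 1/(70.63) = 0.01661, so d_i2 = 60.20 cm; m₂ = −d_i2/d_o2 = -0.8523.
m = m₁·m₂ = (+0.1739)(-0.8523) = -0.148.

m = -0.148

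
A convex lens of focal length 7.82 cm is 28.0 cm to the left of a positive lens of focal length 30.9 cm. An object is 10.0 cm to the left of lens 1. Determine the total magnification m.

m = -2.86

Lens 1: 1/d_i1 = 1/(7.82) − 1/(10.0) = 0.02788, so d_i1 = 35.87 cm; m₁ = −d_i1/d_o1 = -3.587.
d_o2 = 28.0 − (35.87) = -7.870 cm (virtual object).
Lens 2: 1/d_i2 = 1/(30.9) − 1/(-7.870) = 0.1594, so d_i2 = 6.272 cm; m₂ = −d_i2/d_o2 = +0.7970.
m = m₁·m₂ = (-3.587)(+0.7970) = -2.86.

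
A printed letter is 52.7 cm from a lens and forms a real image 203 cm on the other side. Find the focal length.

f = 41.8 cm (converging)

Real image ⇒ d_i = +203 cm.
1/f = 1/d_o + 1/d_i = 1/(52.7) + 1/(203) = 0.02390, so f = 41.8 cm.
Since f is positive, the lens is converging.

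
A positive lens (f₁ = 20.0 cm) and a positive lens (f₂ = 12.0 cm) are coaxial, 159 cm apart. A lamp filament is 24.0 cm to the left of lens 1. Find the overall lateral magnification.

m = +2.22

Lens 1: 1/d_i1 = 1/(20.0) − 1/(24.0) = 0.008333, so d_i1 = 120.0 cm; m₁ = −d_i1/d_o1 = -5.000.
d_o2 = 159 − (120.0) = 39.00 cm.
Lens 2: 1/d_i2 = 1/(12.0) − 1/(39.00) = 0.05769, so d_i2 = 17.33 cm; m₂ = −d_i2/d_o2 = -0.4444.
m = m₁·m₂ = (-5.000)(-0.4444) = +2.22.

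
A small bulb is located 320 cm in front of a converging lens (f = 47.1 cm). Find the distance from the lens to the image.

Lens equation: 1/q = 1/f − 1/p = 1/(47.10) − 1/(320) = 0.02123 − 0.003125 = 0.01811, so q = 55.2 cm.
The image is real, inverted and reduced, on the far side of the lens.

55.2 cm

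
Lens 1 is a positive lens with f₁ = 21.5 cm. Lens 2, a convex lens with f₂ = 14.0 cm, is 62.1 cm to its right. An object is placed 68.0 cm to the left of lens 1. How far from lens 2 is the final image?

Lens 1: 1/d_i1 = 1/f₁ − 1/d_o1 = 1/(21.5) − 1/(68.0) = 0.03181, so d_i1 = 31.44 cm.
The intermediate image is 31.44 cm to the right of lens 1, which is 62.1 − (31.44) = 30.66 cm to the left of lens 2, so d_o2 = +30.66 cm.
Lens 2: 1/d_i2 = 1/f₂ − 1/d_o2 = 1/(14.0) − 1/(30.66) = 0.03881, so d_i2 = 25.8 cm.
The final image is real, 25.8 cm to the right of lens 2 (overall magnification ≈ 0.39).

25.8 cm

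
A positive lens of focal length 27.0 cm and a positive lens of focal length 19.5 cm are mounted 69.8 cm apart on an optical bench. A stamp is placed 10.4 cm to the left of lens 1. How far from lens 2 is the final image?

Lens 1: 1/d_i1 = 1/f₁ − 1/d_o1 = 1/(27.0) − 1/(10.4) = -0.05912, so d_i1 = -16.92 cm.
The intermediate image is 16.92 cm to the left of lens 1 (virtual), which is 69.8 − (-16.92) = 86.72 cm to the left of lens 2, so d_o2 = +86.72 cm.
Lens 2: 1/d_i2 = 1/f₂ − 1/d_o2 = 1/(19.5) − 1/(86.72) = 0.03975, so d_i2 = 25.2 cm.
The final image is real, 25.2 cm to the right of lens 2 (overall magnification ≈ -0.47).

25.2 cm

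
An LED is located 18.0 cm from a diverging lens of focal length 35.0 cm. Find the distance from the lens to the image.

11.9 cm

For a diverging lens, f = -35.0 cm.
Lens equation: 1/s_i = 1/f − 1/s_o = 1/(-35.00) − 1/(18.0) = -0.02857 − 0.05556 = -0.08413, so s_i = -11.9 cm.
The image is virtual, upright and reduced, on the same side as the object.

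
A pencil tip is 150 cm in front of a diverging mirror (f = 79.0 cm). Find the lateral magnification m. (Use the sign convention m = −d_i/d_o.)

For a diverging mirror, f = -79.0 cm.
1/d_i = 1/f − 1/d_o = 1/(-79.00) − 1/(150) = -0.01932, so d_i = -51.75 cm.
m = −d_i/d_o = −(-51.75)/(150) = +0.345.
The image is virtual, upright and reduced, behind the mirror.

m = +0.345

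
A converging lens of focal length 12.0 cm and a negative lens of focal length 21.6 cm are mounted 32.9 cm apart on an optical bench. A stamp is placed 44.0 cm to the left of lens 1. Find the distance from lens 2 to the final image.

9.32 cm

Lens 1: 1/d_i1 = 1/f₁ − 1/d_o1 = 1/(12.0) − 1/(44.0) = 0.06061, so d_i1 = 16.50 cm.
The intermediate image is 16.50 cm to the right of lens 1, which is 32.9 − (16.50) = 16.40 cm to the left of lens 2, so d_o2 = +16.40 cm.
Lens 2 is diverging, so f₂ = −21.6 cm.
Lens 2: 1/d_i2 = 1/f₂ − 1/d_o2 = 1/(-21.6) − 1/(16.40) = -0.1073, so d_i2 = -9.32 cm.
The final image is virtual, 9.32 cm to the left of lens 2 (overall magnification ≈ -0.21).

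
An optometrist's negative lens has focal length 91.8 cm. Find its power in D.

P = -1.09 D

For a negative lens, f = −91.8 cm.
f = -91.8 cm = -0.918 m.
P = 1/f = 1/(-0.918 m) = -1.09 D.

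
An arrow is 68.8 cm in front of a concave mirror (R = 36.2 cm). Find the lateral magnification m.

f = R/2 = 36.2/2 = 18.10 cm.
1/d_i = 1/f − 1/d_o = 1/(18.10) − 1/(68.8) = 0.04071, so d_i = 24.56 cm.
m = −d_i/d_o = −(24.56)/(68.8) = -0.357.
The image is real, inverted and reduced, in front of the mirror.

m = -0.357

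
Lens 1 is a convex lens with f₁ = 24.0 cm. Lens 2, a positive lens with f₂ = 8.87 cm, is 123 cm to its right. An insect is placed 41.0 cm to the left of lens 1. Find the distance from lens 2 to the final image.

10.3 cm

Lens 1: 1/d_i1 = 1/f₁ − 1/d_o1 = 1/(24.0) − 1/(41.0) = 0.01728, so d_i1 = 57.88 cm.
The intermediate image is 57.88 cm to the right of lens 1, which is 123 − (57.88) = 65.12 cm to the left of lens 2, so d_o2 = +65.12 cm.
Lens 2: 1/d_i2 = 1/f₂ − 1/d_o2 = 1/(8.87) − 1/(65.12) = 0.09738, so d_i2 = 10.3 cm.
The final image is real, 10.3 cm to the right of lens 2 (overall magnification ≈ 0.22).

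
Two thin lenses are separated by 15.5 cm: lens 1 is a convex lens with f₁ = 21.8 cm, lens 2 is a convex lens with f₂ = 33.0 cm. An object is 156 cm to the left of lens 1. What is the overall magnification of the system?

m = -0.125

Lens 1: 1/d_i1 = 1/(21.8) − 1/(156) = 0.03946, so d_i1 = 25.34 cm; m₁ = −d_i1/d_o1 = -0.1624.
d_o2 = 15.5 − (25.34) = -9.840 cm (virtual object).
Lens 2: 1/d_i2 = 1/(33.0) − 1/(-9.840) = 0.1319, so d_i2 = 7.580 cm; m₂ = −d_i2/d_o2 = +0.7703.
m = m₁·m₂ = (-0.1624)(+0.7703) = -0.125.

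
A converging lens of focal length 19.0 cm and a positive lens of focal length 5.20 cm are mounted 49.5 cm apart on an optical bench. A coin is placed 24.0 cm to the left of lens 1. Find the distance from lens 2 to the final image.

4.62 cm

Lens 1: 1/d_i1 = 1/f₁ − 1/d_o1 = 1/(19.0) − 1/(24.0) = 0.01096, so d_i1 = 91.20 cm.
The intermediate image is 91.20 cm to the right of lens 1, which lies 41.70 cm to the right of lens 2 — a virtual object — so d_o2 = −41.70 cm.
Lens 2: 1/d_i2 = 1/f₂ − 1/d_o2 = 1/(5.20) − 1/(-41.70) = 0.2163, so d_i2 = 4.62 cm.
The final image is real, 4.62 cm to the right of lens 2 (overall magnification ≈ -0.42).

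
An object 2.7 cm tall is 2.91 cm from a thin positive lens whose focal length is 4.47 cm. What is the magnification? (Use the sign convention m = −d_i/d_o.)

1/d_i = 1/f − 1/d_o = 1/(4.470) − 1/(2.91) = -0.1199, so d_i = -8.338 cm.
m = −d_i/d_o = −(-8.338)/(2.91) = +2.87.
The image is virtual, upright and enlarged, on the same side as the object.

m = +2.87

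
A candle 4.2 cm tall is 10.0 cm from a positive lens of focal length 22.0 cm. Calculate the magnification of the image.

m = +1.83

1/d_i = 1/f − 1/d_o = 1/(22.00) − 1/(10.0) = -0.05455, so d_i = -18.33 cm.
m = −d_i/d_o = −(-18.33)/(10.0) = +1.83.
The image is virtual, upright and enlarged, on the same side as the object.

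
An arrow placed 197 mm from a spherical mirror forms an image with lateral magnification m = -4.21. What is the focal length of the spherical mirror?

f = 159 mm (concave)

m = −d_i/d_o ⇒ d_i = −m·d_o = −(-4.21)·(197) = 829.4 mm.
1/f = 1/d_o + 1/d_i = 1/(197) + 1/(829.4) = 0.006282, so f = 159 mm.
Since f is positive, the spherical mirror is concave.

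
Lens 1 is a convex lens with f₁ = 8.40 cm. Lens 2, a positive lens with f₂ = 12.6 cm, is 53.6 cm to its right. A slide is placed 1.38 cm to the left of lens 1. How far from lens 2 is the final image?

Lens 1: 1/d_i1 = 1/f₁ − 1/d_o1 = 1/(8.40) − 1/(1.38) = -0.6056, so d_i1 = -1.651 cm.
The intermediate image is 1.651 cm to the left of lens 1 (virtual), which is 53.6 − (-1.651) = 55.25 cm to the left of lens 2, so d_o2 = +55.25 cm.
Lens 2: 1/d_i2 = 1/f₂ − 1/d_o2 = 1/(12.6) − 1/(55.25) = 0.06127, so d_i2 = 16.3 cm.
The final image is real, 16.3 cm to the right of lens 2 (overall magnification ≈ -0.35).

16.3 cm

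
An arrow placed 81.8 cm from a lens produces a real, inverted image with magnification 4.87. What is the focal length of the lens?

f = 67.9 cm (converging)

m = −d_i/d_o ⇒ d_i = −m·d_o = −(-4.87)·(81.8) = 398.4 cm.
1/f = 1/d_o + 1/d_i = 1/(81.8) + 1/(398.4) = 0.01473, so f = 67.9 cm.
Since f is positive, the lens is converging.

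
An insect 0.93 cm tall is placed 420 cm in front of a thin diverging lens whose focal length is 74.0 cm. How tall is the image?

0.139 cm

For a diverging lens, f = -74.0 cm.
1/d_i = 1/f − 1/d_o = 1/(-74.00) − 1/(420) = -0.01589, so d_i = -62.91 cm.
m = −d_i/d_o = +0.1498.
|h_i| = |m|·h_o = 0.1498 × 0.93 = 0.139 cm. The image is virtual, upright and reduced, on the same side as the object.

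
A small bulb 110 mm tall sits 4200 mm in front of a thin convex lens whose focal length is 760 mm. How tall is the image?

1/d_i = 1/f − 1/d_o = 1/(760.0) − 1/(4200) = 0.001078, so d_i = 927.9 mm.
m = −d_i/d_o = -0.2209.
|h_i| = |m|·h_o = 0.2209 × 110 = 24.3 mm. The image is real, inverted and reduced, on the far side of the lens.

24.3 mm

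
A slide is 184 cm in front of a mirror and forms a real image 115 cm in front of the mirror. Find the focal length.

f = 70.8 cm (concave)

Real image ⇒ d_i = +115 cm.
1/f = 1/d_o + 1/d_i = 1/(184) + 1/(115) = 0.01413, so f = 70.8 cm.
Since f is positive, the mirror is concave.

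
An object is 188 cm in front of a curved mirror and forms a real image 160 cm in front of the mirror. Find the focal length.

f = 86.4 cm (concave)

Real image ⇒ d_i = +160 cm.
1/f = 1/d_o + 1/d_i = 1/(188) + 1/(160) = 0.01157, so f = 86.4 cm.
Since f is positive, the curved mirror is concave.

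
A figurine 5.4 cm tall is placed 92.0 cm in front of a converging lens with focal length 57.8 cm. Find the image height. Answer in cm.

9.13 cm

1/d_i = 1/f − 1/d_o = 1/(57.80) − 1/(92.0) = 0.006431, so d_i = 155.5 cm.
m = −d_i/d_o = -1.690.
|h_i| = |m|·h_o = 1.690 × 5.4 = 9.13 cm. The image is real, inverted and enlarged, on the far side of the lens.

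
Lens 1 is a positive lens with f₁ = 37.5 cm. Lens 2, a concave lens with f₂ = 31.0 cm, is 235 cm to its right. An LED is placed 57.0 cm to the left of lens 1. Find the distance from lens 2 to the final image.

Lens 1: 1/d_i1 = 1/f₁ − 1/d_o1 = 1/(37.5) − 1/(57.0) = 0.009123, so d_i1 = 109.6 cm.
The intermediate image is 109.6 cm to the right of lens 1, which is 235 − (109.6) = 125.4 cm to the left of lens 2, so d_o2 = +125.4 cm.
Lens 2 is diverging, so f₂ = −31.0 cm.
Lens 2: 1/d_i2 = 1/f₂ − 1/d_o2 = 1/(-31.0) − 1/(125.4) = -0.04023, so d_i2 = -24.9 cm.
The final image is virtual, 24.9 cm to the left of lens 2 (overall magnification ≈ -0.38).

24.9 cm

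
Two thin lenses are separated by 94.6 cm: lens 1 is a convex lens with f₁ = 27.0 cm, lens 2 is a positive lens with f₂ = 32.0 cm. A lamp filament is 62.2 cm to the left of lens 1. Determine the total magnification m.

m = +1.65

Lens 1: 1/d_i1 = 1/(27.0) − 1/(62.2) = 0.02096, so d_i1 = 47.71 cm; m₁ = −d_i1/d_o1 = -0.7670.
d_o2 = 94.6 − (47.71) = 46.89 cm.
Lens 2: 1/d_i2 = 1/(32.0) − 1/(46.89) = 0.009923, so d_i2 = 100.8 cm; m₂ = −d_i2/d_o2 = -2.149.
m = m₁·m₂ = (-0.7670)(-2.149) = +1.65.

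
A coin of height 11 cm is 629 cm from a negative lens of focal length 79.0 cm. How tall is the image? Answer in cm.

For a negative lens, f = -79.0 cm.
1/d_i = 1/f − 1/d_o = 1/(-79.00) − 1/(629) = -0.01425, so d_i = -70.19 cm.
m = −d_i/d_o = +0.1116.
|h_i| = |m|·h_o = 0.1116 × 11 = 1.23 cm. The image is virtual, upright and reduced, on the same side as the object.

1.23 cm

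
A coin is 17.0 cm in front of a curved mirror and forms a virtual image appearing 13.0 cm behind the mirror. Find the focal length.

f = -55.2 cm (convex)

Virtual image ⇒ d_i = −13.0 cm.
1/f = 1/d_o + 1/d_i = 1/(17.0) + 1/(-13.0) = -0.01810, so f = -55.2 cm.
Since f is negative, the curved mirror is convex.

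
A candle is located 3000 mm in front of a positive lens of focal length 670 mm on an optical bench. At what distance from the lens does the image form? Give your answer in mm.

863 mm

Thin-lens equation: 1/q = 1/f − 1/p = 1/(670.0) − 1/(3000) = 0.001493 − 0.0003333 = 0.001159, so q = 863 mm.
The image is real, inverted and reduced, on the far side of the lens.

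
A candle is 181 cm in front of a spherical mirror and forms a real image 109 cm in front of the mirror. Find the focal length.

f = 68.0 cm (concave)

Real image ⇒ d_i = +109 cm.
1/f = 1/d_o + 1/d_i = 1/(181) + 1/(109) = 0.01470, so f = 68.0 cm.
Since f is positive, the spherical mirror is concave.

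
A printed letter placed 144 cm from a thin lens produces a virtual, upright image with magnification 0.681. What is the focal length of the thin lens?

m = −d_i/d_o ⇒ d_i = −m·d_o = −(+0.681)·(144) = -98.06 cm.
1/f = 1/d_o + 1/d_i = 1/(144) + 1/(-98.06) = -0.003253, so f = -307 cm.
Since f is negative, the thin lens is diverging.

f = -307 cm (diverging)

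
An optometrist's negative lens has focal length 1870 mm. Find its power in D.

P = -0.535 D

For a negative lens, f = −1870 mm.
f = -187 cm = -1.87 m.
P = 1/f = 1/(-1.87 m) = -0.535 D.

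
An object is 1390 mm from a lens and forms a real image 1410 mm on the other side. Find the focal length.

Real image ⇒ d_i = +1410 mm.
1/f = 1/d_o + 1/d_i = 1/(1390) + 1/(1410) = 0.001429, so f = 700 mm.
Since f is positive, the lens is converging.

f = 700 mm (converging)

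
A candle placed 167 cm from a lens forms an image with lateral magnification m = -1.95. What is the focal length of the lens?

m = −d_i/d_o ⇒ d_i = −m·d_o = −(-1.95)·(167) = 325.6 cm.
1/f = 1/d_o + 1/d_i = 1/(167) + 1/(325.6) = 0.009059, so f = 110 cm.
Since f is positive, the lens is converging.

f = 110 cm (converging)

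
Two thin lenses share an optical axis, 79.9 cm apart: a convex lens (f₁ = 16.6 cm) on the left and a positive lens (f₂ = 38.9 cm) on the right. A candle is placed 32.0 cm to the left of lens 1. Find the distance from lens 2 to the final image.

271 cm

Lens 1: 1/d_i1 = 1/f₁ − 1/d_o1 = 1/(16.6) − 1/(32.0) = 0.02899, so d_i1 = 34.49 cm.
The intermediate image is 34.49 cm to the right of lens 1, which is 79.9 − (34.49) = 45.41 cm to the left of lens 2, so d_o2 = +45.41 cm.
Lens 2: 1/d_i2 = 1/f₂ − 1/d_o2 = 1/(38.9) − 1/(45.41) = 0.003685, so d_i2 = 271 cm.
The final image is real, 271 cm to the right of lens 2 (overall magnification ≈ 6.4).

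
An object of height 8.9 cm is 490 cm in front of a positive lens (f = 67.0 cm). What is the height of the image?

1.41 cm

1/d_i = 1/f − 1/d_o = 1/(67.00) − 1/(490) = 0.01288, so d_i = 77.61 cm.
m = −d_i/d_o = -0.1584.
|h_i| = |m|·h_o = 0.1584 × 8.9 = 1.41 cm. The image is real, inverted and reduced, on the far side of the lens.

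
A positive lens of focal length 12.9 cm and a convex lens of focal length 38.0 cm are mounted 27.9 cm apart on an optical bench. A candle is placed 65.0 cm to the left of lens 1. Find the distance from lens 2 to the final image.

17.1 cm

Lens 1: 1/d_i1 = 1/f₁ − 1/d_o1 = 1/(12.9) − 1/(65.0) = 0.06213, so d_i1 = 16.09 cm.
The intermediate image is 16.09 cm to the right of lens 1, which is 27.9 − (16.09) = 11.81 cm to the left of lens 2, so d_o2 = +11.81 cm.
Lens 2: 1/d_i2 = 1/f₂ − 1/d_o2 = 1/(38.0) − 1/(11.81) = -0.05836, so d_i2 = -17.1 cm.
The final image is virtual, 17.1 cm to the left of lens 2 (overall magnification ≈ -0.36).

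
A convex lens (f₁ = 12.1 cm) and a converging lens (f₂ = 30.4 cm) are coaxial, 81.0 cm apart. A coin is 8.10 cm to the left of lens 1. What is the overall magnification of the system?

m = -1.22

Lens 1: 1/d_i1 = 1/(12.1) − 1/(8.10) = -0.04081, so d_i1 = -24.50 cm; m₁ = −d_i1/d_o1 = +3.025.
d_o2 = 81.0 − (-24.50) = 105.5 cm.
Lens 2: 1/d_i2 = 1/(30.4) − 1/(105.5) = 0.02342, so d_i2 = 42.71 cm; m₂ = −d_i2/d_o2 = -0.4048.
m = m₁·m₂ = (+3.025)(-0.4048) = -1.22.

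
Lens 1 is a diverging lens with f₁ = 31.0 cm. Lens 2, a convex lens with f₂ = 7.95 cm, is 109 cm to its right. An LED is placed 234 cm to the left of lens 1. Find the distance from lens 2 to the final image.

8.44 cm

Lens 1 is diverging, so f₁ = −31.0 cm.
Lens 1: 1/d_i1 = 1/f₁ − 1/d_o1 = 1/(-31.0) − 1/(234) = -0.03653, so d_i1 = -27.37 cm.
The intermediate image is 27.37 cm to the left of lens 1 (virtual), which is 109 − (-27.37) = 136.4 cm to the left of lens 2, so d_o2 = +136.4 cm.
Lens 2: 1/d_i2 = 1/f₂ − 1/d_o2 = 1/(7.95) − 1/(136.4) = 0.1185, so d_i2 = 8.44 cm.
The final image is real, 8.44 cm to the right of lens 2 (overall magnification ≈ -0.0072).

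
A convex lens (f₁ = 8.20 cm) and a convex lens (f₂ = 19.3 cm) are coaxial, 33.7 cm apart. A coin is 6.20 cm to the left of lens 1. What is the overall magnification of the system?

Lens 1: 1/d_i1 = 1/(8.20) − 1/(6.20) = -0.03934, so d_i1 = -25.42 cm; m₁ = −d_i1/d_o1 = +4.100.
d_o2 = 33.7 − (-25.42) = 59.12 cm.
Lens 2: 1/d_i2 = 1/(19.3) − 1/(59.12) = 0.03490, so d_i2 = 28.65 cm; m₂ = −d_i2/d_o2 = -0.4847.
m = m₁·m₂ = (+4.100)(-0.4847) = -1.99.

m = -1.99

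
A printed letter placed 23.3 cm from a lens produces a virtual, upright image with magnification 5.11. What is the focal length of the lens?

f = 29.0 cm (converging)

m = −d_i/d_o ⇒ d_i = −m·d_o = −(+5.11)·(23.3) = -119.1 cm.
1/f = 1/d_o + 1/d_i = 1/(23.3) + 1/(-119.1) = 0.03452, so f = 29.0 cm.
Since f is positive, the lens is converging.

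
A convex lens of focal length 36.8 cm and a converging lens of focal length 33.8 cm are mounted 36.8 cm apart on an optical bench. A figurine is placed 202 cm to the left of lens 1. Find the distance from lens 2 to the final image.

Lens 1: 1/d_i1 = 1/f₁ − 1/d_o1 = 1/(36.8) − 1/(202) = 0.02222, so d_i1 = 45.00 cm.
The intermediate image is 45.00 cm to the right of lens 1, which lies 8.200 cm to the right of lens 2 — a virtual object — so d_o2 = −8.200 cm.
Lens 2: 1/d_i2 = 1/f₂ − 1/d_o2 = 1/(33.8) − 1/(-8.200) = 0.1515, so d_i2 = 6.60 cm.
The final image is real, 6.60 cm to the right of lens 2 (overall magnification ≈ -0.18).

6.60 cm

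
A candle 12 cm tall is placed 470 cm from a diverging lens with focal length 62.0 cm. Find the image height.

For a diverging lens, f = -62.0 cm.
1/d_i = 1/f − 1/d_o = 1/(-62.00) − 1/(470) = -0.01826, so d_i = -54.77 cm.
m = −d_i/d_o = +0.1165.
|h_i| = |m|·h_o = 0.1165 × 12 = 1.40 cm. The image is virtual, upright and reduced, on the same side as the object.

1.40 cm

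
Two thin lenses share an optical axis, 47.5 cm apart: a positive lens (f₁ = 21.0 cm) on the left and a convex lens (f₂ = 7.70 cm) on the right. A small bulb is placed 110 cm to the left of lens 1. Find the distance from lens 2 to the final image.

12.0 cm

Lens 1: 1/d_i1 = 1/f₁ − 1/d_o1 = 1/(21.0) − 1/(110) = 0.03853, so d_i1 = 25.96 cm.
The intermediate image is 25.96 cm to the right of lens 1, which is 47.5 − (25.96) = 21.54 cm to the left of lens 2, so d_o2 = +21.54 cm.
Lens 2: 1/d_i2 = 1/f₂ − 1/d_o2 = 1/(7.70) − 1/(21.54) = 0.08344, so d_i2 = 12.0 cm.
The final image is real, 12.0 cm to the right of lens 2 (overall magnification ≈ 0.13).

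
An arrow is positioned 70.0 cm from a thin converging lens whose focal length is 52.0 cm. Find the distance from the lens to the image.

202 cm

Lens equation: 1/q = 1/f − 1/p = 1/(52.00) − 1/(70.0) = 0.01923 − 0.01429 = 0.004945, so q = 202 cm.
The image is real, inverted and enlarged, on the far side of the lens.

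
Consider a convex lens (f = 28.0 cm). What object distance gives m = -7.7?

m = −d_i/d_o ⇒ d_i = −m·d_o.
1/f = 1/d_o + 1/d_i = 1/d_o − 1/(m·d_o) = (1 − 1/m)/d_o, so d_o = f(1 − 1/m) = (28.00)(1 − 1/(-7.7)) = 31.6 cm.

31.6 cm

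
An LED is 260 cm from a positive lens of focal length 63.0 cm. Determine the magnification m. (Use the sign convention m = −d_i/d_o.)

m = -0.320

1/d_i = 1/f − 1/d_o = 1/(63.00) − 1/(260) = 0.01203, so d_i = 83.15 cm.
m = −d_i/d_o = −(83.15)/(260) = -0.320.
The image is real, inverted and reduced, on the far side of the lens.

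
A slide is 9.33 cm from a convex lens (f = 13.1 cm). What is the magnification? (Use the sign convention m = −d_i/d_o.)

1/d_i = 1/f − 1/d_o = 1/(13.10) − 1/(9.33) = -0.03085, so d_i = -32.42 cm.
m = −d_i/d_o = −(-32.42)/(9.33) = +3.47.
The image is virtual, upright and enlarged, on the same side as the object.

m = +3.47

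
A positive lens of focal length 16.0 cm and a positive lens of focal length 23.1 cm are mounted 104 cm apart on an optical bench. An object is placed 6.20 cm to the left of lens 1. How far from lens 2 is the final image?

Lens 1: 1/d_i1 = 1/f₁ − 1/d_o1 = 1/(16.0) − 1/(6.20) = -0.09879, so d_i1 = -10.12 cm.
The intermediate image is 10.12 cm to the left of lens 1 (virtual), which is 104 − (-10.12) = 114.1 cm to the left of lens 2, so d_o2 = +114.1 cm.
Lens 2: 1/d_i2 = 1/f₂ − 1/d_o2 = 1/(23.1) − 1/(114.1) = 0.03453, so d_i2 = 29.0 cm.
The final image is real, 29.0 cm to the right of lens 2 (overall magnification ≈ -0.41).

29.0 cm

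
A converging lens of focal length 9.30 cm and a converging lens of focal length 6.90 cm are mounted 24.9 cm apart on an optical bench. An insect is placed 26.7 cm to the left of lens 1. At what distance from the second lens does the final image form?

19.7 cm

Lens 1: 1/d_i1 = 1/f₁ − 1/d_o1 = 1/(9.30) − 1/(26.7) = 0.07007, so d_i1 = 14.27 cm.
The intermediate image is 14.27 cm to the right of lens 1, which is 24.9 − (14.27) = 10.63 cm to the left of lens 2, so d_o2 = +10.63 cm.
Lens 2: 1/d_i2 = 1/f₂ − 1/d_o2 = 1/(6.90) − 1/(10.63) = 0.05085, so d_i2 = 19.7 cm.
The final image is real, 19.7 cm to the right of lens 2 (overall magnification ≈ 0.99).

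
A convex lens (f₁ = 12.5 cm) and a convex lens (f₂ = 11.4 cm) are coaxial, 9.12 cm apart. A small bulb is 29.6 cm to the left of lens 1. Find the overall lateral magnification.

m = -0.348

Lens 1: 1/d_i1 = 1/(12.5) − 1/(29.6) = 0.04622, so d_i1 = 21.64 cm; m₁ = −d_i1/d_o1 = -0.7311.
d_o2 = 9.12 − (21.64) = -12.52 cm (virtual object).
Lens 2: 1/d_i2 = 1/(11.4) − 1/(-12.52) = 0.1676, so d_i2 = 5.967 cm; m₂ = −d_i2/d_o2 = +0.4766.
m = m₁·m₂ = (-0.7311)(+0.4766) = -0.348.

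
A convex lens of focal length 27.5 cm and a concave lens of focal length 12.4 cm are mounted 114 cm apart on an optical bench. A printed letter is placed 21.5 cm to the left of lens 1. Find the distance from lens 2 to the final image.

11.7 cm

Lens 1: 1/d_i1 = 1/f₁ − 1/d_o1 = 1/(27.5) − 1/(21.5) = -0.01015, so d_i1 = -98.54 cm.
The intermediate image is 98.54 cm to the left of lens 1 (virtual), which is 114 − (-98.54) = 212.5 cm to the left of lens 2, so d_o2 = +212.5 cm.
Lens 2 is diverging, so f₂ = −12.4 cm.
Lens 2: 1/d_i2 = 1/f₂ − 1/d_o2 = 1/(-12.4) − 1/(212.5) = -0.08535, so d_i2 = -11.7 cm.
The final image is virtual, 11.7 cm to the left of lens 2 (overall magnification ≈ 0.25).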